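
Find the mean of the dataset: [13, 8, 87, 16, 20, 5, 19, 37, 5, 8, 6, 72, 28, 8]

23.7143

Step 1: Sum all values: 13 + 8 + 87 + 16 + 20 + 5 + 19 + 37 + 5 + 8 + 6 + 72 + 28 + 8 = 332
Step 2: Count the number of values: n = 14
Step 3: Mean = sum / n = 332 / 14 = 23.7143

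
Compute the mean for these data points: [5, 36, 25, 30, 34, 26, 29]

26.4286

Step 1: Sum all values: 5 + 36 + 25 + 30 + 34 + 26 + 29 = 185
Step 2: Count the number of values: n = 7
Step 3: Mean = sum / n = 185 / 7 = 26.4286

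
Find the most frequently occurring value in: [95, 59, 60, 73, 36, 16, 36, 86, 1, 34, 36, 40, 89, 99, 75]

36

Step 1: Count the frequency of each value:
  1: appears 1 time(s)
  16: appears 1 time(s)
  34: appears 1 time(s)
  36: appears 3 time(s)
  40: appears 1 time(s)
  59: appears 1 time(s)
  60: appears 1 time(s)
  73: appears 1 time(s)
  75: appears 1 time(s)
  86: appears 1 time(s)
  89: appears 1 time(s)
  95: appears 1 time(s)
  99: appears 1 time(s)
Step 2: The value 36 appears most frequently (3 times).
Step 3: Mode = 36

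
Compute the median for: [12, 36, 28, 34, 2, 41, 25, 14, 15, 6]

20

Step 1: Sort the data in ascending order: [2, 6, 12, 14, 15, 25, 28, 34, 36, 41]
Step 2: The number of values is n = 10.
Step 3: Since n is even, the median is the average of positions 5 and 6:
  Median = (15 + 25) / 2 = 20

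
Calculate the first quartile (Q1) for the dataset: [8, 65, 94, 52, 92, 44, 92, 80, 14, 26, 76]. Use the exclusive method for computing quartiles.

26

Step 1: Sort the data: [8, 14, 26, 44, 52, 65, 76, 80, 92, 92, 94]
Step 2: n = 11
Step 3: Using the exclusive quartile method:
  Q1 = 26
  Q2 (median) = 65
  Q3 = 92
  IQR = Q3 - Q1 = 92 - 26 = 66
Step 4: Q1 = 26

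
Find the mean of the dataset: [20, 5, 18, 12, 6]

12.2

Step 1: Sum all values: 20 + 5 + 18 + 12 + 6 = 61
Step 2: Count the number of values: n = 5
Step 3: Mean = sum / n = 61 / 5 = 12.2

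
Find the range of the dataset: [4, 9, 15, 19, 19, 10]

15

Step 1: Identify the maximum value: max = 19
Step 2: Identify the minimum value: min = 4
Step 3: Range = max - min = 19 - 4 = 15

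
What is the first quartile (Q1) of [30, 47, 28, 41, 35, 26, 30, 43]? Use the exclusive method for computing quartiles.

28.5

Step 1: Sort the data: [26, 28, 30, 30, 35, 41, 43, 47]
Step 2: n = 8
Step 3: Using the exclusive quartile method:
  Q1 = 28.5
  Q2 (median) = 32.5
  Q3 = 42.5
  IQR = Q3 - Q1 = 42.5 - 28.5 = 14
Step 4: Q1 = 28.5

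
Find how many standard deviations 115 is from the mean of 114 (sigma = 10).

0.1

Step 1: Recall the z-score formula: z = (x - mu) / sigma
Step 2: Substitute values: z = (115 - 114) / 10
Step 3: z = 1 / 10 = 0.1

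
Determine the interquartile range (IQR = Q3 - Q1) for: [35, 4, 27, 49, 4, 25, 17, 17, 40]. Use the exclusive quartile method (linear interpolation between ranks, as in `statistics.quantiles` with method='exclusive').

27

Step 1: Sort the data: [4, 4, 17, 17, 25, 27, 35, 40, 49]
Step 2: n = 9
Step 3: Using the exclusive quartile method:
  Q1 = 10.5
  Q2 (median) = 25
  Q3 = 37.5
  IQR = Q3 - Q1 = 37.5 - 10.5 = 27
Step 4: IQR = 27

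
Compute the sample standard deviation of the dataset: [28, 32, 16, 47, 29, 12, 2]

14.8629

Step 1: Compute the mean: 23.7143
Step 2: Sum of squared deviations from the mean: 1325.4286
Step 3: Sample variance = 1325.4286 / 6 = 220.9048
Step 4: Standard deviation = sqrt(220.9048) = 14.8629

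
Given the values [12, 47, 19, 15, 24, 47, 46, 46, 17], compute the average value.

30.3333

Step 1: Sum all values: 12 + 47 + 19 + 15 + 24 + 47 + 46 + 46 + 17 = 273
Step 2: Count the number of values: n = 9
Step 3: Mean = sum / n = 273 / 9 = 30.3333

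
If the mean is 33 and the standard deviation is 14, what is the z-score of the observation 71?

2.7143

Step 1: Recall the z-score formula: z = (x - mu) / sigma
Step 2: Substitute values: z = (71 - 33) / 14
Step 3: z = 38 / 14 = 2.7143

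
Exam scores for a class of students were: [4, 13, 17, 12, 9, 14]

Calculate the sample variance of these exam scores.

20.3

Step 1: Compute the mean: (4 + 13 + 17 + 12 + 9 + 14) / 6 = 11.5
Step 2: Compute squared deviations from the mean:
  (4 - 11.5)^2 = 56.25
  (13 - 11.5)^2 = 2.25
  (17 - 11.5)^2 = 30.25
  (12 - 11.5)^2 = 0.25
  (9 - 11.5)^2 = 6.25
  (14 - 11.5)^2 = 6.25
Step 3: Sum of squared deviations = 101.5
Step 4: Sample variance = 101.5 / 5 = 20.3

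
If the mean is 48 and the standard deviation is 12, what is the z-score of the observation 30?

-1.5

Step 1: Recall the z-score formula: z = (x - mu) / sigma
Step 2: Substitute values: z = (30 - 48) / 12
Step 3: z = -18 / 12 = -1.5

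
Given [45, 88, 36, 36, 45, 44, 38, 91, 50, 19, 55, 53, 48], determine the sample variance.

395.4744

Step 1: Compute the mean: (45 + 88 + 36 + 36 + 45 + 44 + 38 + 91 + 50 + 19 + 55 + 53 + 48) / 13 = 49.8462
Step 2: Compute squared deviations from the mean:
  (45 - 49.8462)^2 = 23.4852
  (88 - 49.8462)^2 = 1455.716
  (36 - 49.8462)^2 = 191.716
  (36 - 49.8462)^2 = 191.716
  (45 - 49.8462)^2 = 23.4852
  (44 - 49.8462)^2 = 34.1775
  (38 - 49.8462)^2 = 140.3314
  (91 - 49.8462)^2 = 1693.6391
  (50 - 49.8462)^2 = 0.0237
  (19 - 49.8462)^2 = 951.4852
  (55 - 49.8462)^2 = 26.5621
  (53 - 49.8462)^2 = 9.9467
  (48 - 49.8462)^2 = 3.4083
Step 3: Sum of squared deviations = 4745.6923
Step 4: Sample variance = 4745.6923 / 12 = 395.4744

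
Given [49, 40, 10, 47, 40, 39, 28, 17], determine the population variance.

173.9375

Step 1: Compute the mean: (49 + 40 + 10 + 47 + 40 + 39 + 28 + 17) / 8 = 33.75
Step 2: Compute squared deviations from the mean:
  (49 - 33.75)^2 = 232.5625
  (40 - 33.75)^2 = 39.0625
  (10 - 33.75)^2 = 564.0625
  (47 - 33.75)^2 = 175.5625
  (40 - 33.75)^2 = 39.0625
  (39 - 33.75)^2 = 27.5625
  (28 - 33.75)^2 = 33.0625
  (17 - 33.75)^2 = 280.5625
Step 3: Sum of squared deviations = 1391.5
Step 4: Population variance = 1391.5 / 8 = 173.9375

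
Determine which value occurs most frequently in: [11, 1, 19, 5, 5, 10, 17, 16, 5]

5

Step 1: Count the frequency of each value:
  1: appears 1 time(s)
  5: appears 3 time(s)
  10: appears 1 time(s)
  11: appears 1 time(s)
  16: appears 1 time(s)
  17: appears 1 time(s)
  19: appears 1 time(s)
Step 2: The value 5 appears most frequently (3 times).
Step 3: Mode = 5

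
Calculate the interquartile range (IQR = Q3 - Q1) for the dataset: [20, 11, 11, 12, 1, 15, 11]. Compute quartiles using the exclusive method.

4

Step 1: Sort the data: [1, 11, 11, 11, 12, 15, 20]
Step 2: n = 7
Step 3: Using the exclusive quartile method:
  Q1 = 11
  Q2 (median) = 11
  Q3 = 15
  IQR = Q3 - Q1 = 15 - 11 = 4
Step 4: IQR = 4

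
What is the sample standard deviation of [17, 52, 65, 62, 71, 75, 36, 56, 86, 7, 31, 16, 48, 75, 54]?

24.0044

Step 1: Compute the mean: 50.0667
Step 2: Sum of squared deviations from the mean: 8066.9333
Step 3: Sample variance = 8066.9333 / 14 = 576.2095
Step 4: Standard deviation = sqrt(576.2095) = 24.0044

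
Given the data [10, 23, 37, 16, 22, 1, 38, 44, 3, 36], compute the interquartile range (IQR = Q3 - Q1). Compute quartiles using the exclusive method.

29

Step 1: Sort the data: [1, 3, 10, 16, 22, 23, 36, 37, 38, 44]
Step 2: n = 10
Step 3: Using the exclusive quartile method:
  Q1 = 8.25
  Q2 (median) = 22.5
  Q3 = 37.25
  IQR = Q3 - Q1 = 37.25 - 8.25 = 29
Step 4: IQR = 29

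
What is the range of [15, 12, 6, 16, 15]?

10

Step 1: Identify the maximum value: max = 16
Step 2: Identify the minimum value: min = 6
Step 3: Range = max - min = 16 - 6 = 10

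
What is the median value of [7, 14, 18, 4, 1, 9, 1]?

7

Step 1: Sort the data in ascending order: [1, 1, 4, 7, 9, 14, 18]
Step 2: The number of values is n = 7.
Step 3: Since n is odd, the median is the middle value at position 4: 7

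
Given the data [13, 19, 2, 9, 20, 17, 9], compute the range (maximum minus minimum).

18

Step 1: Identify the maximum value: max = 20
Step 2: Identify the minimum value: min = 2
Step 3: Range = max - min = 20 - 2 = 18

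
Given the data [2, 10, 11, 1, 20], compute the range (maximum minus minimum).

19

Step 1: Identify the maximum value: max = 20
Step 2: Identify the minimum value: min = 1
Step 3: Range = max - min = 20 - 1 = 19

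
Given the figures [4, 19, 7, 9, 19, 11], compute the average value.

11.5

Step 1: Sum all values: 4 + 19 + 7 + 9 + 19 + 11 = 69
Step 2: Count the number of values: n = 6
Step 3: Mean = sum / n = 69 / 6 = 11.5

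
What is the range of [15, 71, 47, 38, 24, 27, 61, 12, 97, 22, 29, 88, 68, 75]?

85

Step 1: Identify the maximum value: max = 97
Step 2: Identify the minimum value: min = 12
Step 3: Range = max - min = 97 - 12 = 85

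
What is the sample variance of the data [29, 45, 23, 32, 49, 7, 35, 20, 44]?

183.5278

Step 1: Compute the mean: (29 + 45 + 23 + 32 + 49 + 7 + 35 + 20 + 44) / 9 = 31.5556
Step 2: Compute squared deviations from the mean:
  (29 - 31.5556)^2 = 6.5309
  (45 - 31.5556)^2 = 180.7531
  (23 - 31.5556)^2 = 73.1975
  (32 - 31.5556)^2 = 0.1975
  (49 - 31.5556)^2 = 304.3086
  (7 - 31.5556)^2 = 602.9753
  (35 - 31.5556)^2 = 11.8642
  (20 - 31.5556)^2 = 133.5309
  (44 - 31.5556)^2 = 154.8642
Step 3: Sum of squared deviations = 1468.2222
Step 4: Sample variance = 1468.2222 / 8 = 183.5278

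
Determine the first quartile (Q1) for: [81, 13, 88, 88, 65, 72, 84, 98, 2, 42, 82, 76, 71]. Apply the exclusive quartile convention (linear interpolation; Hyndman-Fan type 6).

53.5

Step 1: Sort the data: [2, 13, 42, 65, 71, 72, 76, 81, 82, 84, 88, 88, 98]
Step 2: n = 13
Step 3: Using the exclusive quartile method:
  Q1 = 53.5
  Q2 (median) = 76
  Q3 = 86
  IQR = Q3 - Q1 = 86 - 53.5 = 32.5
Step 4: Q1 = 53.5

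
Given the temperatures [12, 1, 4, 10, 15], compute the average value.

8.4

Step 1: Sum all values: 12 + 1 + 4 + 10 + 15 = 42
Step 2: Count the number of values: n = 5
Step 3: Mean = sum / n = 42 / 5 = 8.4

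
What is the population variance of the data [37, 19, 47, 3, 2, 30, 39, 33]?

243.6875

Step 1: Compute the mean: (37 + 19 + 47 + 3 + 2 + 30 + 39 + 33) / 8 = 26.25
Step 2: Compute squared deviations from the mean:
  (37 - 26.25)^2 = 115.5625
  (19 - 26.25)^2 = 52.5625
  (47 - 26.25)^2 = 430.5625
  (3 - 26.25)^2 = 540.5625
  (2 - 26.25)^2 = 588.0625
  (30 - 26.25)^2 = 14.0625
  (39 - 26.25)^2 = 162.5625
  (33 - 26.25)^2 = 45.5625
Step 3: Sum of squared deviations = 1949.5
Step 4: Population variance = 1949.5 / 8 = 243.6875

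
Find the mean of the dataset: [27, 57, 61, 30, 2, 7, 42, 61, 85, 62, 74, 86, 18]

47.0769

Step 1: Sum all values: 27 + 57 + 61 + 30 + 2 + 7 + 42 + 61 + 85 + 62 + 74 + 86 + 18 = 612
Step 2: Count the number of values: n = 13
Step 3: Mean = sum / n = 612 / 13 = 47.0769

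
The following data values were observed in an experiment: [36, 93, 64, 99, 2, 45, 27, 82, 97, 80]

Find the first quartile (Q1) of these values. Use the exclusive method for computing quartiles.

33.75

Step 1: Sort the data: [2, 27, 36, 45, 64, 80, 82, 93, 97, 99]
Step 2: n = 10
Step 3: Using the exclusive quartile method:
  Q1 = 33.75
  Q2 (median) = 72
  Q3 = 94
  IQR = Q3 - Q1 = 94 - 33.75 = 60.25
Step 4: Q1 = 33.75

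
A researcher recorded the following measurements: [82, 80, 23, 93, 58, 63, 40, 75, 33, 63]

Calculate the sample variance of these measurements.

523.1111

Step 1: Compute the mean: (82 + 80 + 23 + 93 + 58 + 63 + 40 + 75 + 33 + 63) / 10 = 61
Step 2: Compute squared deviations from the mean:
  (82 - 61)^2 = 441
  (80 - 61)^2 = 361
  (23 - 61)^2 = 1444
  (93 - 61)^2 = 1024
  (58 - 61)^2 = 9
  (63 - 61)^2 = 4
  (40 - 61)^2 = 441
  (75 - 61)^2 = 196
  (33 - 61)^2 = 784
  (63 - 61)^2 = 4
Step 3: Sum of squared deviations = 4708
Step 4: Sample variance = 4708 / 9 = 523.1111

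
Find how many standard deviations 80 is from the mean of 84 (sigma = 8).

-0.5

Step 1: Recall the z-score formula: z = (x - mu) / sigma
Step 2: Substitute values: z = (80 - 84) / 8
Step 3: z = -4 / 8 = -0.5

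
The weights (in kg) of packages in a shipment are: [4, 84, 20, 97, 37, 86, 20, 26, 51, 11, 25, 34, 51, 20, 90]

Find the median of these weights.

34

Step 1: Sort the data in ascending order: [4, 11, 20, 20, 20, 25, 26, 34, 37, 51, 51, 84, 86, 90, 97]
Step 2: The number of values is n = 15.
Step 3: Since n is odd, the median is the middle value at position 8: 34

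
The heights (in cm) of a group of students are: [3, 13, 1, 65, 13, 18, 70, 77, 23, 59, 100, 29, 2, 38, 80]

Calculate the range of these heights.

99

Step 1: Identify the maximum value: max = 100
Step 2: Identify the minimum value: min = 1
Step 3: Range = max - min = 100 - 1 = 99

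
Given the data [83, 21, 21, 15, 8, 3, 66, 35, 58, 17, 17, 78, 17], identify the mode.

17

Step 1: Count the frequency of each value:
  3: appears 1 time(s)
  8: appears 1 time(s)
  15: appears 1 time(s)
  17: appears 3 time(s)
  21: appears 2 time(s)
  35: appears 1 time(s)
  58: appears 1 time(s)
  66: appears 1 time(s)
  78: appears 1 time(s)
  83: appears 1 time(s)
Step 2: The value 17 appears most frequently (3 times).
Step 3: Mode = 17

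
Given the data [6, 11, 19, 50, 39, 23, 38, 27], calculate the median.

25

Step 1: Sort the data in ascending order: [6, 11, 19, 23, 27, 38, 39, 50]
Step 2: The number of values is n = 8.
Step 3: Since n is even, the median is the average of positions 4 and 5:
  Median = (23 + 27) / 2 = 25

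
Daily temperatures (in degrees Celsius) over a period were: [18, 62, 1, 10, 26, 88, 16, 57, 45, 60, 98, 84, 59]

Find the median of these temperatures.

57

Step 1: Sort the data in ascending order: [1, 10, 16, 18, 26, 45, 57, 59, 60, 62, 84, 88, 98]
Step 2: The number of values is n = 13.
Step 3: Since n is odd, the median is the middle value at position 7: 57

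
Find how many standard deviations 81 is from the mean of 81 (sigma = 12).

0

Step 1: Recall the z-score formula: z = (x - mu) / sigma
Step 2: Substitute values: z = (81 - 81) / 12
Step 3: z = 0 / 12 = 0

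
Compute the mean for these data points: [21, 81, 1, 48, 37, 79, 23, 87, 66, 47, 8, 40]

44.8333

Step 1: Sum all values: 21 + 81 + 1 + 48 + 37 + 79 + 23 + 87 + 66 + 47 + 8 + 40 = 538
Step 2: Count the number of values: n = 12
Step 3: Mean = sum / n = 538 / 12 = 44.8333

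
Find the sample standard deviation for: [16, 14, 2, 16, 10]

5.8992

Step 1: Compute the mean: 11.6
Step 2: Sum of squared deviations from the mean: 139.2
Step 3: Sample variance = 139.2 / 4 = 34.8
Step 4: Standard deviation = sqrt(34.8) = 5.8992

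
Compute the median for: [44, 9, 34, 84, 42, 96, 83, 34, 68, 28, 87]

44

Step 1: Sort the data in ascending order: [9, 28, 34, 34, 42, 44, 68, 83, 84, 87, 96]
Step 2: The number of values is n = 11.
Step 3: Since n is odd, the median is the middle value at position 6: 44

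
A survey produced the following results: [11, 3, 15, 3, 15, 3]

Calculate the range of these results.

12

Step 1: Identify the maximum value: max = 15
Step 2: Identify the minimum value: min = 3
Step 3: Range = max - min = 15 - 3 = 12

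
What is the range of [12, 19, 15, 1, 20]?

19

Step 1: Identify the maximum value: max = 20
Step 2: Identify the minimum value: min = 1
Step 3: Range = max - min = 20 - 1 = 19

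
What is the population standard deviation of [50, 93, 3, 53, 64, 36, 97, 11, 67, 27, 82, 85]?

30.098

Step 1: Compute the mean: 55.6667
Step 2: Sum of squared deviations from the mean: 10870.6667
Step 3: Population variance = 10870.6667 / 12 = 905.8889
Step 4: Standard deviation = sqrt(905.8889) = 30.098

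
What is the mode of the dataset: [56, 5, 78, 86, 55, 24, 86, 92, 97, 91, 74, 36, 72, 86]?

86

Step 1: Count the frequency of each value:
  5: appears 1 time(s)
  24: appears 1 time(s)
  36: appears 1 time(s)
  55: appears 1 time(s)
  56: appears 1 time(s)
  72: appears 1 time(s)
  74: appears 1 time(s)
  78: appears 1 time(s)
  86: appears 3 time(s)
  91: appears 1 time(s)
  92: appears 1 time(s)
  97: appears 1 time(s)
Step 2: The value 86 appears most frequently (3 times).
Step 3: Mode = 86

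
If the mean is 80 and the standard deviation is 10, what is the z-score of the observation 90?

1

Step 1: Recall the z-score formula: z = (x - mu) / sigma
Step 2: Substitute values: z = (90 - 80) / 10
Step 3: z = 10 / 10 = 1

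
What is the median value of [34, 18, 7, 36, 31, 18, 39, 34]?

32.5

Step 1: Sort the data in ascending order: [7, 18, 18, 31, 34, 34, 36, 39]
Step 2: The number of values is n = 8.
Step 3: Since n is even, the median is the average of positions 4 and 5:
  Median = (31 + 34) / 2 = 32.5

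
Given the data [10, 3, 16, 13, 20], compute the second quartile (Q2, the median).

13

Step 1: Sort the data: [3, 10, 13, 16, 20]
Step 2: n = 5
Step 3: Q2 is the median. Since n is odd, it is the middle value at position 3: 13
Step 4: Q2 = 13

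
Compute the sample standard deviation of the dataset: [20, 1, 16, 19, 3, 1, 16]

8.7451

Step 1: Compute the mean: 10.8571
Step 2: Sum of squared deviations from the mean: 458.8571
Step 3: Sample variance = 458.8571 / 6 = 76.4762
Step 4: Standard deviation = sqrt(76.4762) = 8.7451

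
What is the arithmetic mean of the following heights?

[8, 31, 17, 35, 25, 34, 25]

25

Step 1: Sum all values: 8 + 31 + 17 + 35 + 25 + 34 + 25 = 175
Step 2: Count the number of values: n = 7
Step 3: Mean = sum / n = 175 / 7 = 25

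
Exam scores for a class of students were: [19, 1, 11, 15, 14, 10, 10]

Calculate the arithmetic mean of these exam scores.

11.4286

Step 1: Sum all values: 19 + 1 + 11 + 15 + 14 + 10 + 10 = 80
Step 2: Count the number of values: n = 7
Step 3: Mean = sum / n = 80 / 7 = 11.4286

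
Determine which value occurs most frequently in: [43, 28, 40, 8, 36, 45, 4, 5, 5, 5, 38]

5

Step 1: Count the frequency of each value:
  4: appears 1 time(s)
  5: appears 3 time(s)
  8: appears 1 time(s)
  28: appears 1 time(s)
  36: appears 1 time(s)
  38: appears 1 time(s)
  40: appears 1 time(s)
  43: appears 1 time(s)
  45: appears 1 time(s)
Step 2: The value 5 appears most frequently (3 times).
Step 3: Mode = 5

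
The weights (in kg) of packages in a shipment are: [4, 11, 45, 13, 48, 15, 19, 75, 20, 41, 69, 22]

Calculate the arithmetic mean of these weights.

31.8333

Step 1: Sum all values: 4 + 11 + 45 + 13 + 48 + 15 + 19 + 75 + 20 + 41 + 69 + 22 = 382
Step 2: Count the number of values: n = 12
Step 3: Mean = sum / n = 382 / 12 = 31.8333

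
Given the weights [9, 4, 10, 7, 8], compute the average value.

7.6

Step 1: Sum all values: 9 + 4 + 10 + 7 + 8 = 38
Step 2: Count the number of values: n = 5
Step 3: Mean = sum / n = 38 / 5 = 7.6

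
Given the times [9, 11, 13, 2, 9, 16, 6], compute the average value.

9.4286

Step 1: Sum all values: 9 + 11 + 13 + 2 + 9 + 16 + 6 = 66
Step 2: Count the number of values: n = 7
Step 3: Mean = sum / n = 66 / 7 = 9.4286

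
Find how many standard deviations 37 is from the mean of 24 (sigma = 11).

1.1818

Step 1: Recall the z-score formula: z = (x - mu) / sigma
Step 2: Substitute values: z = (37 - 24) / 11
Step 3: z = 13 / 11 = 1.1818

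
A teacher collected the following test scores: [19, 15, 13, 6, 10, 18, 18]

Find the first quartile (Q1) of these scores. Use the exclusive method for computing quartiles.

10

Step 1: Sort the data: [6, 10, 13, 15, 18, 18, 19]
Step 2: n = 7
Step 3: Using the exclusive quartile method:
  Q1 = 10
  Q2 (median) = 15
  Q3 = 18
  IQR = Q3 - Q1 = 18 - 10 = 8
Step 4: Q1 = 10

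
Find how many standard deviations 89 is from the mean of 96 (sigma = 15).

-0.4667

Step 1: Recall the z-score formula: z = (x - mu) / sigma
Step 2: Substitute values: z = (89 - 96) / 15
Step 3: z = -7 / 15 = -0.4667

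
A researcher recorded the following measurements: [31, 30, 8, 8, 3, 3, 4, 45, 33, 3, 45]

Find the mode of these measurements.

3

Step 1: Count the frequency of each value:
  3: appears 3 time(s)
  4: appears 1 time(s)
  8: appears 2 time(s)
  30: appears 1 time(s)
  31: appears 1 time(s)
  33: appears 1 time(s)
  45: appears 2 time(s)
Step 2: The value 3 appears most frequently (3 times).
Step 3: Mode = 3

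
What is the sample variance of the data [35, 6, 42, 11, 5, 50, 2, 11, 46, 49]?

412.0111

Step 1: Compute the mean: (35 + 6 + 42 + 11 + 5 + 50 + 2 + 11 + 46 + 49) / 10 = 25.7
Step 2: Compute squared deviations from the mean:
  (35 - 25.7)^2 = 86.49
  (6 - 25.7)^2 = 388.09
  (42 - 25.7)^2 = 265.69
  (11 - 25.7)^2 = 216.09
  (5 - 25.7)^2 = 428.49
  (50 - 25.7)^2 = 590.49
  (2 - 25.7)^2 = 561.69
  (11 - 25.7)^2 = 216.09
  (46 - 25.7)^2 = 412.09
  (49 - 25.7)^2 = 542.89
Step 3: Sum of squared deviations = 3708.1
Step 4: Sample variance = 3708.1 / 9 = 412.0111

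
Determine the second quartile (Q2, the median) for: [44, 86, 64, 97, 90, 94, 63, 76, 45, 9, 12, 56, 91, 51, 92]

64

Step 1: Sort the data: [9, 12, 44, 45, 51, 56, 63, 64, 76, 86, 90, 91, 92, 94, 97]
Step 2: n = 15
Step 3: Q2 is the median. Since n is odd, it is the middle value at position 8: 64
Step 4: Q2 = 64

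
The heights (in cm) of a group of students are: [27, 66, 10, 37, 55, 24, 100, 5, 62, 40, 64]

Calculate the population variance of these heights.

717.5207

Step 1: Compute the mean: (27 + 66 + 10 + 37 + 55 + 24 + 100 + 5 + 62 + 40 + 64) / 11 = 44.5455
Step 2: Compute squared deviations from the mean:
  (27 - 44.5455)^2 = 307.843
  (66 - 44.5455)^2 = 460.2975
  (10 - 44.5455)^2 = 1193.3884
  (37 - 44.5455)^2 = 56.9339
  (55 - 44.5455)^2 = 109.2975
  (24 - 44.5455)^2 = 422.1157
  (100 - 44.5455)^2 = 3075.2066
  (5 - 44.5455)^2 = 1563.843
  (62 - 44.5455)^2 = 304.6612
  (40 - 44.5455)^2 = 20.6612
  (64 - 44.5455)^2 = 378.4793
Step 3: Sum of squared deviations = 7892.7273
Step 4: Population variance = 7892.7273 / 11 = 717.5207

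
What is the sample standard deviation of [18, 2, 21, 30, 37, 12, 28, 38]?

12.4528

Step 1: Compute the mean: 23.25
Step 2: Sum of squared deviations from the mean: 1085.5
Step 3: Sample variance = 1085.5 / 7 = 155.0714
Step 4: Standard deviation = sqrt(155.0714) = 12.4528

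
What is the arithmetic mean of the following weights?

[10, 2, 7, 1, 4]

4.8

Step 1: Sum all values: 10 + 2 + 7 + 1 + 4 = 24
Step 2: Count the number of values: n = 5
Step 3: Mean = sum / n = 24 / 5 = 4.8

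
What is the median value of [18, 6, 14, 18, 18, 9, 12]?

14

Step 1: Sort the data in ascending order: [6, 9, 12, 14, 18, 18, 18]
Step 2: The number of values is n = 7.
Step 3: Since n is odd, the median is the middle value at position 4: 14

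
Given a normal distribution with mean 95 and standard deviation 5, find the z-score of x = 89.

-1.2

Step 1: Recall the z-score formula: z = (x - mu) / sigma
Step 2: Substitute values: z = (89 - 95) / 5
Step 3: z = -6 / 5 = -1.2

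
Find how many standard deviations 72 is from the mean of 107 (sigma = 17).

-2.0588

Step 1: Recall the z-score formula: z = (x - mu) / sigma
Step 2: Substitute values: z = (72 - 107) / 17
Step 3: z = -35 / 17 = -2.0588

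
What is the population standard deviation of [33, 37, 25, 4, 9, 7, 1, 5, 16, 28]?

12.5399

Step 1: Compute the mean: 16.5
Step 2: Sum of squared deviations from the mean: 1572.5
Step 3: Population variance = 1572.5 / 10 = 157.25
Step 4: Standard deviation = sqrt(157.25) = 12.5399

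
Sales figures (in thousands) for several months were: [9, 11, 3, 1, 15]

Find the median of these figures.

9

Step 1: Sort the data in ascending order: [1, 3, 9, 11, 15]
Step 2: The number of values is n = 5.
Step 3: Since n is odd, the median is the middle value at position 3: 9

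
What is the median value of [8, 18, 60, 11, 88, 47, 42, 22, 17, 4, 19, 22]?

20.5

Step 1: Sort the data in ascending order: [4, 8, 11, 17, 18, 19, 22, 22, 42, 47, 60, 88]
Step 2: The number of values is n = 12.
Step 3: Since n is even, the median is the average of positions 6 and 7:
  Median = (19 + 22) / 2 = 20.5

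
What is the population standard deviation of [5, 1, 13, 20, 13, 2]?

6.8557

Step 1: Compute the mean: 9
Step 2: Sum of squared deviations from the mean: 282
Step 3: Population variance = 282 / 6 = 47
Step 4: Standard deviation = sqrt(47) = 6.8557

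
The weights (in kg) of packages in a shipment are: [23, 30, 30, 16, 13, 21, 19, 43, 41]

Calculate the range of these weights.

30

Step 1: Identify the maximum value: max = 43
Step 2: Identify the minimum value: min = 13
Step 3: Range = max - min = 43 - 13 = 30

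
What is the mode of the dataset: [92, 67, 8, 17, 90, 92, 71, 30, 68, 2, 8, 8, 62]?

8

Step 1: Count the frequency of each value:
  2: appears 1 time(s)
  8: appears 3 time(s)
  17: appears 1 time(s)
  30: appears 1 time(s)
  62: appears 1 time(s)
  67: appears 1 time(s)
  68: appears 1 time(s)
  71: appears 1 time(s)
  90: appears 1 time(s)
  92: appears 2 time(s)
Step 2: The value 8 appears most frequently (3 times).
Step 3: Mode = 8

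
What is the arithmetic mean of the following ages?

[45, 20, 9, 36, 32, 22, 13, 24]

25.125

Step 1: Sum all values: 45 + 20 + 9 + 36 + 32 + 22 + 13 + 24 = 201
Step 2: Count the number of values: n = 8
Step 3: Mean = sum / n = 201 / 8 = 25.125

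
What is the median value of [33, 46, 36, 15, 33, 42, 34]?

34

Step 1: Sort the data in ascending order: [15, 33, 33, 34, 36, 42, 46]
Step 2: The number of values is n = 7.
Step 3: Since n is odd, the median is the middle value at position 4: 34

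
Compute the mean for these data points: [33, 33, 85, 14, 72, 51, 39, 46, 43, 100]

51.6

Step 1: Sum all values: 33 + 33 + 85 + 14 + 72 + 51 + 39 + 46 + 43 + 100 = 516
Step 2: Count the number of values: n = 10
Step 3: Mean = sum / n = 516 / 10 = 51.6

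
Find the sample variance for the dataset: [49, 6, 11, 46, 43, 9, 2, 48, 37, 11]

393.0667

Step 1: Compute the mean: (49 + 6 + 11 + 46 + 43 + 9 + 2 + 48 + 37 + 11) / 10 = 26.2
Step 2: Compute squared deviations from the mean:
  (49 - 26.2)^2 = 519.84
  (6 - 26.2)^2 = 408.04
  (11 - 26.2)^2 = 231.04
  (46 - 26.2)^2 = 392.04
  (43 - 26.2)^2 = 282.24
  (9 - 26.2)^2 = 295.84
  (2 - 26.2)^2 = 585.64
  (48 - 26.2)^2 = 475.24
  (37 - 26.2)^2 = 116.64
  (11 - 26.2)^2 = 231.04
Step 3: Sum of squared deviations = 3537.6
Step 4: Sample variance = 3537.6 / 9 = 393.0667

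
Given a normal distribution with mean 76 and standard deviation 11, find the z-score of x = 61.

-1.3636

Step 1: Recall the z-score formula: z = (x - mu) / sigma
Step 2: Substitute values: z = (61 - 76) / 11
Step 3: z = -15 / 11 = -1.3636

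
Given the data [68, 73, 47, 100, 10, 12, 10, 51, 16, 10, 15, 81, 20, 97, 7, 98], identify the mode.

10

Step 1: Count the frequency of each value:
  7: appears 1 time(s)
  10: appears 3 time(s)
  12: appears 1 time(s)
  15: appears 1 time(s)
  16: appears 1 time(s)
  20: appears 1 time(s)
  47: appears 1 time(s)
  51: appears 1 time(s)
  68: appears 1 time(s)
  73: appears 1 time(s)
  81: appears 1 time(s)
  97: appears 1 time(s)
  98: appears 1 time(s)
  100: appears 1 time(s)
Step 2: The value 10 appears most frequently (3 times).
Step 3: Mode = 10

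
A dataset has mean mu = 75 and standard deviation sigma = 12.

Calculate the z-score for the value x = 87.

1

Step 1: Recall the z-score formula: z = (x - mu) / sigma
Step 2: Substitute values: z = (87 - 75) / 12
Step 3: z = 12 / 12 = 1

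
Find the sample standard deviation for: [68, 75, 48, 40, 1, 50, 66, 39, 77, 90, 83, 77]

25.0363

Step 1: Compute the mean: 59.5
Step 2: Sum of squared deviations from the mean: 6895
Step 3: Sample variance = 6895 / 11 = 626.8182
Step 4: Standard deviation = sqrt(626.8182) = 25.0363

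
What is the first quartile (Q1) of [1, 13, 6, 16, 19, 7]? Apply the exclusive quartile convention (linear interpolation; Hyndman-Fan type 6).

4.75

Step 1: Sort the data: [1, 6, 7, 13, 16, 19]
Step 2: n = 6
Step 3: Using the exclusive quartile method:
  Q1 = 4.75
  Q2 (median) = 10
  Q3 = 16.75
  IQR = Q3 - Q1 = 16.75 - 4.75 = 12
Step 4: Q1 = 4.75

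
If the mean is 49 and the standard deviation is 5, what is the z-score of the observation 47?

-0.4

Step 1: Recall the z-score formula: z = (x - mu) / sigma
Step 2: Substitute values: z = (47 - 49) / 5
Step 3: z = -2 / 5 = -0.4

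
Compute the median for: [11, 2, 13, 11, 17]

11

Step 1: Sort the data in ascending order: [2, 11, 11, 13, 17]
Step 2: The number of values is n = 5.
Step 3: Since n is odd, the median is the middle value at position 3: 11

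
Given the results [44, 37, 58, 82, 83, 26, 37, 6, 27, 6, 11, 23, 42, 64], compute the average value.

39

Step 1: Sum all values: 44 + 37 + 58 + 82 + 83 + 26 + 37 + 6 + 27 + 6 + 11 + 23 + 42 + 64 = 546
Step 2: Count the number of values: n = 14
Step 3: Mean = sum / n = 546 / 14 = 39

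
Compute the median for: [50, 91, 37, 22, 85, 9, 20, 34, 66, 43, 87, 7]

40

Step 1: Sort the data in ascending order: [7, 9, 20, 22, 34, 37, 43, 50, 66, 85, 87, 91]
Step 2: The number of values is n = 12.
Step 3: Since n is even, the median is the average of positions 6 and 7:
  Median = (37 + 43) / 2 = 40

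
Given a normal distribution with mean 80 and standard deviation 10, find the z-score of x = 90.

1

Step 1: Recall the z-score formula: z = (x - mu) / sigma
Step 2: Substitute values: z = (90 - 80) / 10
Step 3: z = 10 / 10 = 1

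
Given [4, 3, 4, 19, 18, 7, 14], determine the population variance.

41.551

Step 1: Compute the mean: (4 + 3 + 4 + 19 + 18 + 7 + 14) / 7 = 9.8571
Step 2: Compute squared deviations from the mean:
  (4 - 9.8571)^2 = 34.3061
  (3 - 9.8571)^2 = 47.0204
  (4 - 9.8571)^2 = 34.3061
  (19 - 9.8571)^2 = 83.5918
  (18 - 9.8571)^2 = 66.3061
  (7 - 9.8571)^2 = 8.1633
  (14 - 9.8571)^2 = 17.1633
Step 3: Sum of squared deviations = 290.8571
Step 4: Population variance = 290.8571 / 7 = 41.551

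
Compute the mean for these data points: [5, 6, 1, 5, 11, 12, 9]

7

Step 1: Sum all values: 5 + 6 + 1 + 5 + 11 + 12 + 9 = 49
Step 2: Count the number of values: n = 7
Step 3: Mean = sum / n = 49 / 7 = 7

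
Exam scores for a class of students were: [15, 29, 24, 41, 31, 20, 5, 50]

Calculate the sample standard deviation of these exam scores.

14.2972

Step 1: Compute the mean: 26.875
Step 2: Sum of squared deviations from the mean: 1430.875
Step 3: Sample variance = 1430.875 / 7 = 204.4107
Step 4: Standard deviation = sqrt(204.4107) = 14.2972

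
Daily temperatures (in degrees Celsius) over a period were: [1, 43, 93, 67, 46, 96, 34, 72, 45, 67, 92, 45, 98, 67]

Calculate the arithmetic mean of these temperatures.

61.8571

Step 1: Sum all values: 1 + 43 + 93 + 67 + 46 + 96 + 34 + 72 + 45 + 67 + 92 + 45 + 98 + 67 = 866
Step 2: Count the number of values: n = 14
Step 3: Mean = sum / n = 866 / 14 = 61.8571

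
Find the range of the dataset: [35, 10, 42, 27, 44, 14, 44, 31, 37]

34

Step 1: Identify the maximum value: max = 44
Step 2: Identify the minimum value: min = 10
Step 3: Range = max - min = 44 - 10 = 34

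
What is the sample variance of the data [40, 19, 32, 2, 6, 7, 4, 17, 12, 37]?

199.3778

Step 1: Compute the mean: (40 + 19 + 32 + 2 + 6 + 7 + 4 + 17 + 12 + 37) / 10 = 17.6
Step 2: Compute squared deviations from the mean:
  (40 - 17.6)^2 = 501.76
  (19 - 17.6)^2 = 1.96
  (32 - 17.6)^2 = 207.36
  (2 - 17.6)^2 = 243.36
  (6 - 17.6)^2 = 134.56
  (7 - 17.6)^2 = 112.36
  (4 - 17.6)^2 = 184.96
  (17 - 17.6)^2 = 0.36
  (12 - 17.6)^2 = 31.36
  (37 - 17.6)^2 = 376.36
Step 3: Sum of squared deviations = 1794.4
Step 4: Sample variance = 1794.4 / 9 = 199.3778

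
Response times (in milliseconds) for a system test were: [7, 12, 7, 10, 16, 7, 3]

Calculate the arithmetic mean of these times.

8.8571

Step 1: Sum all values: 7 + 12 + 7 + 10 + 16 + 7 + 3 = 62
Step 2: Count the number of values: n = 7
Step 3: Mean = sum / n = 62 / 7 = 8.8571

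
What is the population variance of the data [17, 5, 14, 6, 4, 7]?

23.8056

Step 1: Compute the mean: (17 + 5 + 14 + 6 + 4 + 7) / 6 = 8.8333
Step 2: Compute squared deviations from the mean:
  (17 - 8.8333)^2 = 66.6944
  (5 - 8.8333)^2 = 14.6944
  (14 - 8.8333)^2 = 26.6944
  (6 - 8.8333)^2 = 8.0278
  (4 - 8.8333)^2 = 23.3611
  (7 - 8.8333)^2 = 3.3611
Step 3: Sum of squared deviations = 142.8333
Step 4: Population variance = 142.8333 / 6 = 23.8056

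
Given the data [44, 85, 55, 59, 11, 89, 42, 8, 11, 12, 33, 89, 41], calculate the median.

42

Step 1: Sort the data in ascending order: [8, 11, 11, 12, 33, 41, 42, 44, 55, 59, 85, 89, 89]
Step 2: The number of values is n = 13.
Step 3: Since n is odd, the median is the middle value at position 7: 42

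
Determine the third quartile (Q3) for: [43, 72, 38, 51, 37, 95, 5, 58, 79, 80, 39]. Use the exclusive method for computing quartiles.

79

Step 1: Sort the data: [5, 37, 38, 39, 43, 51, 58, 72, 79, 80, 95]
Step 2: n = 11
Step 3: Using the exclusive quartile method:
  Q1 = 38
  Q2 (median) = 51
  Q3 = 79
  IQR = Q3 - Q1 = 79 - 38 = 41
Step 4: Q3 = 79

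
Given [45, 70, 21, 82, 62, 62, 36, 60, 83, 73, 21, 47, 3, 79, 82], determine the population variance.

602.0622

Step 1: Compute the mean: (45 + 70 + 21 + 82 + 62 + 62 + 36 + 60 + 83 + 73 + 21 + 47 + 3 + 79 + 82) / 15 = 55.0667
Step 2: Compute squared deviations from the mean:
  (45 - 55.0667)^2 = 101.3378
  (70 - 55.0667)^2 = 223.0044
  (21 - 55.0667)^2 = 1160.5378
  (82 - 55.0667)^2 = 725.4044
  (62 - 55.0667)^2 = 48.0711
  (62 - 55.0667)^2 = 48.0711
  (36 - 55.0667)^2 = 363.5378
  (60 - 55.0667)^2 = 24.3378
  (83 - 55.0667)^2 = 780.2711
  (73 - 55.0667)^2 = 321.6044
  (21 - 55.0667)^2 = 1160.5378
  (47 - 55.0667)^2 = 65.0711
  (3 - 55.0667)^2 = 2710.9378
  (79 - 55.0667)^2 = 572.8044
  (82 - 55.0667)^2 = 725.4044
Step 3: Sum of squared deviations = 9030.9333
Step 4: Population variance = 9030.9333 / 15 = 602.0622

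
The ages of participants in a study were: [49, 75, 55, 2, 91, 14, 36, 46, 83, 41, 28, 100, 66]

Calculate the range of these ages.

98

Step 1: Identify the maximum value: max = 100
Step 2: Identify the minimum value: min = 2
Step 3: Range = max - min = 100 - 2 = 98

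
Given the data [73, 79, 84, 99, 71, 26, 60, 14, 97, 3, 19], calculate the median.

71

Step 1: Sort the data in ascending order: [3, 14, 19, 26, 60, 71, 73, 79, 84, 97, 99]
Step 2: The number of values is n = 11.
Step 3: Since n is odd, the median is the middle value at position 6: 71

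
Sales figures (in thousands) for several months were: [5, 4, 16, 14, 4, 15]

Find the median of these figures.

9.5

Step 1: Sort the data in ascending order: [4, 4, 5, 14, 15, 16]
Step 2: The number of values is n = 6.
Step 3: Since n is even, the median is the average of positions 3 and 4:
  Median = (5 + 14) / 2 = 9.5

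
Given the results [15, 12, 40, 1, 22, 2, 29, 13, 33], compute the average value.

18.5556

Step 1: Sum all values: 15 + 12 + 40 + 1 + 22 + 2 + 29 + 13 + 33 = 167
Step 2: Count the number of values: n = 9
Step 3: Mean = sum / n = 167 / 9 = 18.5556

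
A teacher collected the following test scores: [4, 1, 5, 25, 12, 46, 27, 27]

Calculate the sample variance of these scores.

240.5536

Step 1: Compute the mean: (4 + 1 + 5 + 25 + 12 + 46 + 27 + 27) / 8 = 18.375
Step 2: Compute squared deviations from the mean:
  (4 - 18.375)^2 = 206.6406
  (1 - 18.375)^2 = 301.8906
  (5 - 18.375)^2 = 178.8906
  (25 - 18.375)^2 = 43.8906
  (12 - 18.375)^2 = 40.6406
  (46 - 18.375)^2 = 763.1406
  (27 - 18.375)^2 = 74.3906
  (27 - 18.375)^2 = 74.3906
Step 3: Sum of squared deviations = 1683.875
Step 4: Sample variance = 1683.875 / 7 = 240.5536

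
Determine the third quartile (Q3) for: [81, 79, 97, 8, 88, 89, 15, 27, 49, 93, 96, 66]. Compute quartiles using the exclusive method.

92

Step 1: Sort the data: [8, 15, 27, 49, 66, 79, 81, 88, 89, 93, 96, 97]
Step 2: n = 12
Step 3: Using the exclusive quartile method:
  Q1 = 32.5
  Q2 (median) = 80
  Q3 = 92
  IQR = Q3 - Q1 = 92 - 32.5 = 59.5
Step 4: Q3 = 92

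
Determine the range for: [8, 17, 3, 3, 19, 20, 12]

17

Step 1: Identify the maximum value: max = 20
Step 2: Identify the minimum value: min = 3
Step 3: Range = max - min = 20 - 3 = 17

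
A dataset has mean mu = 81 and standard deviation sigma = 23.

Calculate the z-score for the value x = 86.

0.2174

Step 1: Recall the z-score formula: z = (x - mu) / sigma
Step 2: Substitute values: z = (86 - 81) / 23
Step 3: z = 5 / 23 = 0.2174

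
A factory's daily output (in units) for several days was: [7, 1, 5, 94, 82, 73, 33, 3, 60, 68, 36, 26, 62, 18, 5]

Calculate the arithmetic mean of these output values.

38.2

Step 1: Sum all values: 7 + 1 + 5 + 94 + 82 + 73 + 33 + 3 + 60 + 68 + 36 + 26 + 62 + 18 + 5 = 573
Step 2: Count the number of values: n = 15
Step 3: Mean = sum / n = 573 / 15 = 38.2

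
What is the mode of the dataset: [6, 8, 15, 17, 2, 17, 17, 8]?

17

Step 1: Count the frequency of each value:
  2: appears 1 time(s)
  6: appears 1 time(s)
  8: appears 2 time(s)
  15: appears 1 time(s)
  17: appears 3 time(s)
Step 2: The value 17 appears most frequently (3 times).
Step 3: Mode = 17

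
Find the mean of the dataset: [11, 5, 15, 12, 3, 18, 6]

10

Step 1: Sum all values: 11 + 5 + 15 + 12 + 3 + 18 + 6 = 70
Step 2: Count the number of values: n = 7
Step 3: Mean = sum / n = 70 / 7 = 10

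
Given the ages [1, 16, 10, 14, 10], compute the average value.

10.2

Step 1: Sum all values: 1 + 16 + 10 + 14 + 10 = 51
Step 2: Count the number of values: n = 5
Step 3: Mean = sum / n = 51 / 5 = 10.2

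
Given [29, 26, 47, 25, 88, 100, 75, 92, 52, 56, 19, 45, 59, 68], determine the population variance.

639.0255

Step 1: Compute the mean: (29 + 26 + 47 + 25 + 88 + 100 + 75 + 92 + 52 + 56 + 19 + 45 + 59 + 68) / 14 = 55.7857
Step 2: Compute squared deviations from the mean:
  (29 - 55.7857)^2 = 717.4745
  (26 - 55.7857)^2 = 887.1888
  (47 - 55.7857)^2 = 77.1888
  (25 - 55.7857)^2 = 947.7602
  (88 - 55.7857)^2 = 1037.7602
  (100 - 55.7857)^2 = 1954.9031
  (75 - 55.7857)^2 = 369.1888
  (92 - 55.7857)^2 = 1311.4745
  (52 - 55.7857)^2 = 14.3316
  (56 - 55.7857)^2 = 0.0459
  (19 - 55.7857)^2 = 1353.1888
  (45 - 55.7857)^2 = 116.3316
  (59 - 55.7857)^2 = 10.3316
  (68 - 55.7857)^2 = 149.1888
Step 3: Sum of squared deviations = 8946.3571
Step 4: Population variance = 8946.3571 / 14 = 639.0255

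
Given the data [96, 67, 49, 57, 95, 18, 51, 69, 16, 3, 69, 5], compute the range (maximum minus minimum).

93

Step 1: Identify the maximum value: max = 96
Step 2: Identify the minimum value: min = 3
Step 3: Range = max - min = 96 - 3 = 93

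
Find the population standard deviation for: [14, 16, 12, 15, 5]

3.9294

Step 1: Compute the mean: 12.4
Step 2: Sum of squared deviations from the mean: 77.2
Step 3: Population variance = 77.2 / 5 = 15.44
Step 4: Standard deviation = sqrt(15.44) = 3.9294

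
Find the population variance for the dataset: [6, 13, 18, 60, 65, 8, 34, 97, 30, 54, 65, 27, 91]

862.8284

Step 1: Compute the mean: (6 + 13 + 18 + 60 + 65 + 8 + 34 + 97 + 30 + 54 + 65 + 27 + 91) / 13 = 43.6923
Step 2: Compute squared deviations from the mean:
  (6 - 43.6923)^2 = 1420.7101
  (13 - 43.6923)^2 = 942.0178
  (18 - 43.6923)^2 = 660.0947
  (60 - 43.6923)^2 = 265.9408
  (65 - 43.6923)^2 = 454.0178
  (8 - 43.6923)^2 = 1273.9408
  (34 - 43.6923)^2 = 93.9408
  (97 - 43.6923)^2 = 2841.7101
  (30 - 43.6923)^2 = 187.4793
  (54 - 43.6923)^2 = 106.2485
  (65 - 43.6923)^2 = 454.0178
  (27 - 43.6923)^2 = 278.6331
  (91 - 43.6923)^2 = 2238.0178
Step 3: Sum of squared deviations = 11216.7692
Step 4: Population variance = 11216.7692 / 13 = 862.8284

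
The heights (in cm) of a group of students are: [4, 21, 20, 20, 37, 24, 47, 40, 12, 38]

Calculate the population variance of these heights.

168.21

Step 1: Compute the mean: (4 + 21 + 20 + 20 + 37 + 24 + 47 + 40 + 12 + 38) / 10 = 26.3
Step 2: Compute squared deviations from the mean:
  (4 - 26.3)^2 = 497.29
  (21 - 26.3)^2 = 28.09
  (20 - 26.3)^2 = 39.69
  (20 - 26.3)^2 = 39.69
  (37 - 26.3)^2 = 114.49
  (24 - 26.3)^2 = 5.29
  (47 - 26.3)^2 = 428.49
  (40 - 26.3)^2 = 187.69
  (12 - 26.3)^2 = 204.49
  (38 - 26.3)^2 = 136.89
Step 3: Sum of squared deviations = 1682.1
Step 4: Population variance = 1682.1 / 10 = 168.21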